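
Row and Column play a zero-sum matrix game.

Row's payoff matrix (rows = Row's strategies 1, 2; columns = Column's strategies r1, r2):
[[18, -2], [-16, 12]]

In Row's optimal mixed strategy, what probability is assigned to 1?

7/12

Row minima are -2 and -16, so Row's maximin is -2; column maxima are 18 and 12, so Column's minimax is 12. These differ, so the equilibrium is in mixed strategies.
Let Row play 1 with probability p. Column is indifferent when 18p − 16(1−p) = −2p + 12(1−p), giving p = 7/12.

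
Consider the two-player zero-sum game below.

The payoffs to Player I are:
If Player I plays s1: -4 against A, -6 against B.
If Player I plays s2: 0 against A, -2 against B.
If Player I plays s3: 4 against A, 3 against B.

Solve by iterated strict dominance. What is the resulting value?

Row s1 is strictly dominated by row s2 (0>-4, -2>-6); eliminate s1.
Row s2 is strictly dominated by row s3 (4>0, 3>-2); eliminate s2.
Column A is strictly dominated by B for Player II (3<4); eliminate A.
Only (s3, B) remains, with payoff 3.

3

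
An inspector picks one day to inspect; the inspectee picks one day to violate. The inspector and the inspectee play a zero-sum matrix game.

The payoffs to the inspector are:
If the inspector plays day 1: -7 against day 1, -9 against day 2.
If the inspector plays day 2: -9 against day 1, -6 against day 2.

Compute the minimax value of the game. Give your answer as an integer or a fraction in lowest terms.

-39/5

Row minima are -9 and -9, so the inspector's maximin is -9; column maxima are -7 and -6, so the inspectee's minimax is -7. These differ, so the equilibrium is in mixed strategies.
Let the inspector play day 1 with probability p. The inspectee is indifferent when −7p − 9(1−p) = −9p − 6(1−p), giving p = 3/5.
Let the inspectee play day 1 with probability q. The inspector is indifferent when −7q − 9(1−q) = −9q − 6(1−q), giving q = 3/5.
The value is -7·(3/5) + (-9)·(2/5) = -39/5.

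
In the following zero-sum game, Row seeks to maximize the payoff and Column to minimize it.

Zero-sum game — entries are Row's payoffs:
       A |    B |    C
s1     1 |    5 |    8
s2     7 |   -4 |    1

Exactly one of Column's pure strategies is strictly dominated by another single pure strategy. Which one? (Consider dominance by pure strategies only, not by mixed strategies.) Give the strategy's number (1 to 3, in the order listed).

Column prefers columns that give Row less. Compare C with B: 5 < 8, -4 < 1.
So B strictly dominates C for Column; C is strictly dominated.

3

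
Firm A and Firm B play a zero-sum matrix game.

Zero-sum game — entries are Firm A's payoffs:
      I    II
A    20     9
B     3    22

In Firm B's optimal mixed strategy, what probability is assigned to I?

Row minima are 9 and 3, so Firm A's maximin is 9; column maxima are 20 and 22, so Firm B's minimax is 20. These differ, so the equilibrium is in mixed strategies.
Let Firm B play I with probability q. Firm A is indifferent when 20q + 9(1−q) = 3q + 22(1−q), giving q = 13/30.

13/30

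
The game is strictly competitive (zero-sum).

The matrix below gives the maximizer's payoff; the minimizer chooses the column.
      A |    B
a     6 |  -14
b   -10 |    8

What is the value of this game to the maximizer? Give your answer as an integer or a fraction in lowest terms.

-46/19

Row minima are -14 and -10, so the maximizer's maximin is -10; column maxima are 6 and 8, so the minimizer's minimax is 6. These differ, so the equilibrium is in mixed strategies.
Let the maximizer play a with probability p. The minimizer is indifferent when 6p − 10(1−p) = −14p + 8(1−p), giving p = 9/19.
Let the minimizer play A with probability q. The maximizer is indifferent when 6q − 14(1−q) = −10q + 8(1−q), giving q = 11/19.
The value is 6·(11/19) + (-14)·(8/19) = -46/19.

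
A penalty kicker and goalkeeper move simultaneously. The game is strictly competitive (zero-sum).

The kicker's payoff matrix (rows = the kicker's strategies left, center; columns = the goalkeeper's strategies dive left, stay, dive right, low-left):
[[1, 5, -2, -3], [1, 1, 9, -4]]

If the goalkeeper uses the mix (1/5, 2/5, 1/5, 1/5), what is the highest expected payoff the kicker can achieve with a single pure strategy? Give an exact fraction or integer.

8/5

left: (1)·(1/5) + (5)·(2/5) + (-2)·(1/5) + (-3)·(1/5) = 6/5.
center: (1)·(1/5) + (1)·(2/5) + (9)·(1/5) + (-4)·(1/5) = 8/5.
The best pure response is center with expected payoff 8/5.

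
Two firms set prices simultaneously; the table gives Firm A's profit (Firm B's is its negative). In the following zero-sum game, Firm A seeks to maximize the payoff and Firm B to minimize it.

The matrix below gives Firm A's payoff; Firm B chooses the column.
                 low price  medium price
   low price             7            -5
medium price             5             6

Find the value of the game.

Row minima are -5 and 5, so Firm A's maximin is 5; column maxima are 7 and 6, so Firm B's minimax is 6. These differ, so the equilibrium is in mixed strategies.
Let Firm A play low price with probability p. Firm B is indifferent when 7p + 5(1−p) = −5p + 6(1−p), giving p = 1/13.
Let Firm B play low price with probability q. Firm A is indifferent when 7q − 5(1−q) = 5q + 6(1−q), giving q = 11/13.
The value is 7·(11/13) + (-5)·(2/13) = 67/13.

67/13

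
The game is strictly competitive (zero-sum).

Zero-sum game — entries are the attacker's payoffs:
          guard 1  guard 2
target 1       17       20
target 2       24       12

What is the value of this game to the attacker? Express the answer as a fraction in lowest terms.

Row minima are 17 and 12, so the attacker's maximin is 17; column maxima are 24 and 20, so the defender's minimax is 20. These differ, so the equilibrium is in mixed strategies.
Let the attacker play target 1 with probability p. The defender is indifferent when 17p + 24(1−p) = 20p + 12(1−p), giving p = 4/5.
Let the defender play guard 1 with probability q. The attacker is indifferent when 17q + 20(1−q) = 24q + 12(1−q), giving q = 8/15.
The value is 17·(8/15) + (20)·(7/15) = 92/5.

92/5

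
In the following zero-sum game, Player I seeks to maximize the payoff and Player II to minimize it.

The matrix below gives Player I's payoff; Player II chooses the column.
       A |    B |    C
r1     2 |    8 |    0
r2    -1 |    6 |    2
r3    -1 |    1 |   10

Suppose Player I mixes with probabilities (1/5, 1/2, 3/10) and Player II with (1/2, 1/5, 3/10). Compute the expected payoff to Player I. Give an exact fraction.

Against (1/2, 1/5, 3/10), each row's expected payoff is r1: 13/5; r2: 13/10; r3: 27/10.
Taking the (1/5, 1/2, 3/10)-weighted average: (1/5)·(13/5) + (1/2)·(13/10) + (3/10)·(27/10) = 99/50.

99/50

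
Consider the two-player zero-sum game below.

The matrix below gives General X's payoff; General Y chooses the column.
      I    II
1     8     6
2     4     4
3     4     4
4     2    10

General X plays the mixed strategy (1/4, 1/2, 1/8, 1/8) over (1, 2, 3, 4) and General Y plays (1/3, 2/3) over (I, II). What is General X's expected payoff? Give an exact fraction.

61/12

Against (1/3, 2/3), each row's expected payoff is 1: 20/3; 2: 4; 3: 4; 4: 22/3.
Taking the (1/4, 1/2, 1/8, 1/8)-weighted average: (1/4)·(20/3) + (1/2)·(4) + (1/8)·(4) + (1/8)·(22/3) = 61/12.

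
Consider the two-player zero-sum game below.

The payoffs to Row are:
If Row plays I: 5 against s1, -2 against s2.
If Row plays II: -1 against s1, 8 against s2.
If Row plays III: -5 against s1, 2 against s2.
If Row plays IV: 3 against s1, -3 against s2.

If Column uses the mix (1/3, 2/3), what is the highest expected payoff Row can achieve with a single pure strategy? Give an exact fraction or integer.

I: (5)·(1/3) + (-2)·(2/3) = 1/3.
II: (-1)·(1/3) + (8)·(2/3) = 5.
III: (-5)·(1/3) + (2)·(2/3) = -1/3.
IV: (3)·(1/3) + (-3)·(2/3) = -1.
The best pure response is II with expected payoff 5.

5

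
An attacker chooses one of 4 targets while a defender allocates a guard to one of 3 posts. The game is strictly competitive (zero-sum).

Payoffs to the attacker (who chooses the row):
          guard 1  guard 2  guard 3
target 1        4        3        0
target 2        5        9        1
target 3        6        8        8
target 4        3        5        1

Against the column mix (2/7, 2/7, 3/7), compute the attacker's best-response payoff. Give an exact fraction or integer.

target 1: (4)·(2/7) + (3)·(2/7) + (0)·(3/7) = 2.
target 2: (5)·(2/7) + (9)·(2/7) + (1)·(3/7) = 31/7.
target 3: (6)·(2/7) + (8)·(2/7) + (8)·(3/7) = 52/7.
target 4: (3)·(2/7) + (5)·(2/7) + (1)·(3/7) = 19/7.
The best pure response is target 3 with expected payoff 52/7.

52/7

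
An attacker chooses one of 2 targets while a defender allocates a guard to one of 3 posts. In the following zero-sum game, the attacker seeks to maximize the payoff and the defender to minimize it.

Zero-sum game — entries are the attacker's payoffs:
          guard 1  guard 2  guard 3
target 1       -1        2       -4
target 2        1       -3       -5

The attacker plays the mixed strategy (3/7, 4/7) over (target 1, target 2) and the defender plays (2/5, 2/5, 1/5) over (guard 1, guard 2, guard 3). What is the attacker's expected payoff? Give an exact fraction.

Against (2/5, 2/5, 1/5), each row's expected payoff is target 1: -2/5; target 2: -9/5.
Taking the (3/7, 4/7)-weighted average: (3/7)·(-2/5) + (4/7)·(-9/5) = -6/5.

-6/5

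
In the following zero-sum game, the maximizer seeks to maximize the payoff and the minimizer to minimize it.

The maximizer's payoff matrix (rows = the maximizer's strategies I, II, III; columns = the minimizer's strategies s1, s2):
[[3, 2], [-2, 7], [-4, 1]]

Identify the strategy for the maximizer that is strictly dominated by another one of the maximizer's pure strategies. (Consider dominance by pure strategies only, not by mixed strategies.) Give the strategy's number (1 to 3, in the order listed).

3

Compare III with I: 3 > -4, 2 > 1.
So I strictly dominates III for the maximizer; III is strictly dominated.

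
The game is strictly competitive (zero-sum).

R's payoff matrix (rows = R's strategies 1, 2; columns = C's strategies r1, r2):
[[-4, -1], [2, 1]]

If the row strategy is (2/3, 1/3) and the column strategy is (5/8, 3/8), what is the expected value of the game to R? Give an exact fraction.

-11/8

Against (5/8, 3/8), each row's expected payoff is 1: -23/8; 2: 13/8.
Taking the (2/3, 1/3)-weighted average: (2/3)·(-23/8) + (1/3)·(13/8) = -11/8.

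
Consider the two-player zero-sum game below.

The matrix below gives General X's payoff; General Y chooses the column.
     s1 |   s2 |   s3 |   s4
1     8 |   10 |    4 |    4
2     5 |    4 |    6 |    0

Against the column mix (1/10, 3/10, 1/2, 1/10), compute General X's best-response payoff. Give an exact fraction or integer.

1: (8)·(1/10) + (10)·(3/10) + (4)·(1/2) + (4)·(1/10) = 31/5.
2: (5)·(1/10) + (4)·(3/10) + (6)·(1/2) + (0)·(1/10) = 47/10.
The best pure response is 1 with expected payoff 31/5.

31/5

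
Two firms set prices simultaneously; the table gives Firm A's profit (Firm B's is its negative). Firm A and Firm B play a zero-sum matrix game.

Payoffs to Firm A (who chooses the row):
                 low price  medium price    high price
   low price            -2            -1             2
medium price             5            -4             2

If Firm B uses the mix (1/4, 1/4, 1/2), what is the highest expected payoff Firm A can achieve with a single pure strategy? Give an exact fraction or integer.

5/4

low price: (-2)·(1/4) + (-1)·(1/4) + (2)·(1/2) = 1/4.
medium price: (5)·(1/4) + (-4)·(1/4) + (2)·(1/2) = 5/4.
The best pure response is medium price with expected payoff 5/4.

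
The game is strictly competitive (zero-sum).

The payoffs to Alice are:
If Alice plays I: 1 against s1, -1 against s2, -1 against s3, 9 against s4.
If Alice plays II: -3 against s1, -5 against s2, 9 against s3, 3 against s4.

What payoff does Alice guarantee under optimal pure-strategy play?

-1

Row minima: -1, -5 → Alice's maximin is -1.
Column maxima: 1, -1, 9, 9 → Bob's minimax is -1.
They coincide at (I, s2), so the value is -1.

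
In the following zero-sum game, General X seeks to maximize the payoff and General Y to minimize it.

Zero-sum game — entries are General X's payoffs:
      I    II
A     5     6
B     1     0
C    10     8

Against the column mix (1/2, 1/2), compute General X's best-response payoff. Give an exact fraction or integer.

9

A: (5)·(1/2) + (6)·(1/2) = 11/2.
B: (1)·(1/2) + (0)·(1/2) = 1/2.
C: (10)·(1/2) + (8)·(1/2) = 9.
The best pure response is C with expected payoff 9.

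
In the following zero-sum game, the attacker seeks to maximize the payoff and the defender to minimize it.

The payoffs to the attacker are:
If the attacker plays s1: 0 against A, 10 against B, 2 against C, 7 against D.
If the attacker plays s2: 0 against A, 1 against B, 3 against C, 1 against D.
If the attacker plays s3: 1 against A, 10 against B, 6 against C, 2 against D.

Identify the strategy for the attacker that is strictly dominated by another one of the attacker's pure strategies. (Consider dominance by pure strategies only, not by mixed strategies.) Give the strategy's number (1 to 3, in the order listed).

Compare s2 with s3: 1 > 0, 10 > 1, 6 > 3, 2 > 1.
So s3 strictly dominates s2 for the attacker; s2 is strictly dominated.

2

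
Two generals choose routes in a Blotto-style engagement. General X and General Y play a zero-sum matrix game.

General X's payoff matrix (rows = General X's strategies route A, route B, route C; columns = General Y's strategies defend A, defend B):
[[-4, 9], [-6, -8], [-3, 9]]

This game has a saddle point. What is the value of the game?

-3

Row minima: -4, -8, -3 → General X's maximin is -3.
Column maxima: -3, 9 → General Y's minimax is -3.
They coincide at (route C, defend A), so the value is -3.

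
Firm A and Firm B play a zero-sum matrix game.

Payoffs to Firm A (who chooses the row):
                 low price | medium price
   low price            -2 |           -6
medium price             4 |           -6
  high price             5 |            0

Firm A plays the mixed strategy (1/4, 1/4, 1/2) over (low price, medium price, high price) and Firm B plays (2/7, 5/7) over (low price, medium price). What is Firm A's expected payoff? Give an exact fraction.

Against (2/7, 5/7), each row's expected payoff is low price: -34/7; medium price: -22/7; high price: 10/7.
Taking the (1/4, 1/4, 1/2)-weighted average: (1/4)·(-34/7) + (1/4)·(-22/7) + (1/2)·(10/7) = -9/7.

-9/7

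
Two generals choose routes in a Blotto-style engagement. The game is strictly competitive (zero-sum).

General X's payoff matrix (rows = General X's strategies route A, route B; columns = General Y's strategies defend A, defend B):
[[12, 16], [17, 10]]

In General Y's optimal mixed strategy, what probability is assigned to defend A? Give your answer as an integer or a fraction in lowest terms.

6/11

Row minima are 12 and 10, so General X's maximin is 12; column maxima are 17 and 16, so General Y's minimax is 16. These differ, so the equilibrium is in mixed strategies.
Let General Y play defend A with probability q. General X is indifferent when 12q + 16(1−q) = 17q + 10(1−q), giving q = 6/11.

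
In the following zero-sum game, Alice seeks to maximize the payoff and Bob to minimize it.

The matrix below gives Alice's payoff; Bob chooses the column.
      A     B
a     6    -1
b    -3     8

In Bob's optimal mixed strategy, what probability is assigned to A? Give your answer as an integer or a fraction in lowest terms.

Row minima are -1 and -3, so Alice's maximin is -1; column maxima are 6 and 8, so Bob's minimax is 6. These differ, so the equilibrium is in mixed strategies.
Let Bob play A with probability q. Alice is indifferent when 6q − (1−q) = −3q + 8(1−q), giving q = 1/2.

1/2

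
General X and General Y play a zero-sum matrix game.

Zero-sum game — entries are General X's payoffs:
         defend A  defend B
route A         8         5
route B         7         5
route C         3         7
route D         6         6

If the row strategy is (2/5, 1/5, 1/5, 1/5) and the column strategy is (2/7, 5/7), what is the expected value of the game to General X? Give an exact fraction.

204/35

Against (2/7, 5/7), each row's expected payoff is route A: 41/7; route B: 39/7; route C: 41/7; route D: 6.
Taking the (2/5, 1/5, 1/5, 1/5)-weighted average: (2/5)·(41/7) + (1/5)·(39/7) + (1/5)·(41/7) + (1/5)·(6) = 204/35.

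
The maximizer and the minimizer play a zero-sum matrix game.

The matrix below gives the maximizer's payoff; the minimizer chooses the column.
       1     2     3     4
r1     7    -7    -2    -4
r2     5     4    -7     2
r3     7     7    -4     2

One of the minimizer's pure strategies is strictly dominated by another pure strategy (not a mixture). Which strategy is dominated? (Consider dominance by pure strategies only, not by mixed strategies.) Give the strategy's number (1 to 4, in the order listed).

1

The minimizer prefers columns that give the maximizer less. Compare 1 with 3: -2 < 7, -7 < 5, -4 < 7.
So 3 strictly dominates 1 for the minimizer; 1 is strictly dominated.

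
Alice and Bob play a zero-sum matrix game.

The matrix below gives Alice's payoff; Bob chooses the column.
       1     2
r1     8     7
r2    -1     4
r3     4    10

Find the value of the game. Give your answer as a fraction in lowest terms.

Row r2 is strictly dominated by row r3, so Alice never plays it.
The remaining 2×2 game on (r1, r3) × (1, 2) has no saddle point. Let Alice play r1 with probability p; indifference gives 8p + 4(1−p) = 7p + 10(1−p), so p = 6/7.
Similarly Bob's optimal q on 1 is 3/7, and the value is 8·(3/7) + (7)·(4/7) = 52/7.

52/7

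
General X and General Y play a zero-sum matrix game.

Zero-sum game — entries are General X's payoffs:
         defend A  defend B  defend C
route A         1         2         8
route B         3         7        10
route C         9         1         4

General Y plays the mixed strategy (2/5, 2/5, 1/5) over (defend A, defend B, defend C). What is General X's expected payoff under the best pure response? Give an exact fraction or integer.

6

route A: (1)·(2/5) + (2)·(2/5) + (8)·(1/5) = 14/5.
route B: (3)·(2/5) + (7)·(2/5) + (10)·(1/5) = 6.
route C: (9)·(2/5) + (1)·(2/5) + (4)·(1/5) = 24/5.
The best pure response is route B with expected payoff 6.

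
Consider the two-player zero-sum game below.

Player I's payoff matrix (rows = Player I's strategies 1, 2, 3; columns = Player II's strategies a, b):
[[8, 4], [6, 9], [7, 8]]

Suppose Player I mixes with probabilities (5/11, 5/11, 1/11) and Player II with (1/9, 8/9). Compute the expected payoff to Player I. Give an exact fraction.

661/99

Against (1/9, 8/9), each row's expected payoff is 1: 40/9; 2: 26/3; 3: 71/9.
Taking the (5/11, 5/11, 1/11)-weighted average: (5/11)·(40/9) + (5/11)·(26/3) + (1/11)·(71/9) = 661/99.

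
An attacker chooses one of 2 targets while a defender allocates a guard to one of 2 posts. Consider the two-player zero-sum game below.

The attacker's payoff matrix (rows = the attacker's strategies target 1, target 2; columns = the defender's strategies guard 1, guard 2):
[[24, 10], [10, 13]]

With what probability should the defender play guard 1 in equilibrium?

Row minima are 10 and 10, so the attacker's maximin is 10; column maxima are 24 and 13, so the defender's minimax is 13. These differ, so the equilibrium is in mixed strategies.
Let the defender play guard 1 with probability q. The attacker is indifferent when 24q + 10(1−q) = 10q + 13(1−q), giving q = 3/17.

3/17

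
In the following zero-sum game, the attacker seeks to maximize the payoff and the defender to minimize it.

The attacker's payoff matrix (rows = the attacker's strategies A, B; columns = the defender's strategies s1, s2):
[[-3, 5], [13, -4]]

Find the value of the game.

53/25

Row minima are -3 and -4, so the attacker's maximin is -3; column maxima are 13 and 5, so the defender's minimax is 5. These differ, so the equilibrium is in mixed strategies.
Let the attacker play A with probability p. The defender is indifferent when −3p + 13(1−p) = 5p − 4(1−p), giving p = 17/25.
Let the defender play s1 with probability q. The attacker is indifferent when −3q + 5(1−q) = 13q − 4(1−q), giving q = 9/25.
The value is -3·(9/25) + (5)·(16/25) = 53/25.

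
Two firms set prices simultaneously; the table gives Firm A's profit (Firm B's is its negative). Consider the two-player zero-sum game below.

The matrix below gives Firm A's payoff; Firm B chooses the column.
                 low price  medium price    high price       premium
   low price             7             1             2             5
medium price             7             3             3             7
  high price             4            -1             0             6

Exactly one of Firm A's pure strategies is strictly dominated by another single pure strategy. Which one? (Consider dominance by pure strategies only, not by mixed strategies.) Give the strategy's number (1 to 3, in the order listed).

Compare high price with medium price: 7 > 4, 3 > -1, 3 > 0, 7 > 6.
So medium price strictly dominates high price for Firm A; high price is strictly dominated.

3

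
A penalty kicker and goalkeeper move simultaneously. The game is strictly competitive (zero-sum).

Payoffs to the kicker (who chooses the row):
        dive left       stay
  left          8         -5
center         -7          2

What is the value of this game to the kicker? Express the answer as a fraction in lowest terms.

-19/22

Row minima are -5 and -7, so the kicker's maximin is -5; column maxima are 8 and 2, so the goalkeeper's minimax is 2. These differ, so the equilibrium is in mixed strategies.
Let the kicker play left with probability p. The goalkeeper is indifferent when 8p − 7(1−p) = −5p + 2(1−p), giving p = 9/22.
Let the goalkeeper play dive left with probability q. The kicker is indifferent when 8q − 5(1−q) = −7q + 2(1−q), giving q = 7/22.
The value is 8·(7/22) + (-5)·(15/22) = -19/22.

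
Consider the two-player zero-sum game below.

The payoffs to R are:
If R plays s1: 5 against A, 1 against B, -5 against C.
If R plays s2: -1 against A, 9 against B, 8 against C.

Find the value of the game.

35/19

Column B is strictly dominated by C for C (it gives R more in every row).
The remaining 2×2 game on (s1, s2) × (A, C) has no saddle point. Let R play s1 with probability p; indifference gives 5p − (1−p) = −5p + 8(1−p), so p = 9/19.
Similarly C's optimal q on A is 13/19, and the value is 5·(13/19) + (-5)·(6/19) = 35/19.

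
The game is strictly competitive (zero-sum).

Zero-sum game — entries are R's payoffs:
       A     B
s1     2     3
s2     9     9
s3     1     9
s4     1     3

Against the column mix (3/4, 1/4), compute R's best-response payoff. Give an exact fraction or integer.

9

s1: (2)·(3/4) + (3)·(1/4) = 9/4.
s2: (9)·(3/4) + (9)·(1/4) = 9.
s3: (1)·(3/4) + (9)·(1/4) = 3.
s4: (1)·(3/4) + (3)·(1/4) = 3/2.
The best pure response is s2 with expected payoff 9.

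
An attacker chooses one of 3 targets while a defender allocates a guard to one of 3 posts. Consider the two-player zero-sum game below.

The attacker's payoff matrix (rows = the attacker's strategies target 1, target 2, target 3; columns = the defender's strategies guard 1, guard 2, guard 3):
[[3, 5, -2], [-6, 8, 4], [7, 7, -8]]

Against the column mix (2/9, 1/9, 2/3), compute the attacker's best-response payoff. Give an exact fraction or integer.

target 1: (3)·(2/9) + (5)·(1/9) + (-2)·(2/3) = -1/9.
target 2: (-6)·(2/9) + (8)·(1/9) + (4)·(2/3) = 20/9.
target 3: (7)·(2/9) + (7)·(1/9) + (-8)·(2/3) = -3.
The best pure response is target 2 with expected payoff 20/9.

20/9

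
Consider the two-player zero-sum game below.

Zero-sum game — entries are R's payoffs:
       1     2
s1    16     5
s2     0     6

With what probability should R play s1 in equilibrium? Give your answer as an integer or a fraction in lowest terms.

Row minima are 5 and 0, so R's maximin is 5; column maxima are 16 and 6, so C's minimax is 6. These differ, so the equilibrium is in mixed strategies.
Let R play s1 with probability p. C is indifferent when 16p = 5p + 6(1−p), giving p = 6/17.

6/17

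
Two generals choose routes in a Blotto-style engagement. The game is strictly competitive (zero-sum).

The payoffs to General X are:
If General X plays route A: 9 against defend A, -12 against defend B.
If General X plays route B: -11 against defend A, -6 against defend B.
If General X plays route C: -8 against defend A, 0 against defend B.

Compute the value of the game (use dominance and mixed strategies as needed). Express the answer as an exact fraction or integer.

-96/29

Row route B is strictly dominated by row route C, so General X never plays it.
The remaining 2×2 game on (route A, route C) × (defend A, defend B) has no saddle point. Let General X play route A with probability p; indifference gives 9p − 8(1−p) = −12p, so p = 8/29.
Similarly General Y's optimal q on defend A is 12/29, and the value is 9·(12/29) + (-12)·(17/29) = -96/29.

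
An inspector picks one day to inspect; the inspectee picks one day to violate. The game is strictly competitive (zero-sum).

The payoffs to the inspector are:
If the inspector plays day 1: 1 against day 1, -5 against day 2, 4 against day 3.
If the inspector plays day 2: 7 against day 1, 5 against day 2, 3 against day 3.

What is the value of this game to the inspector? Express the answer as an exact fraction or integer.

Column day 1 is strictly dominated by day 2 for the inspectee (it gives the inspector more in every row).
The remaining 2×2 game on (day 1, day 2) × (day 2, day 3) has no saddle point. Let the inspector play day 1 with probability p; indifference gives −5p + 5(1−p) = 4p + 3(1−p), so p = 2/11.
Similarly the inspectee's optimal q on day 2 is 1/11, and the value is -5·(1/11) + (4)·(10/11) = 35/11.

35/11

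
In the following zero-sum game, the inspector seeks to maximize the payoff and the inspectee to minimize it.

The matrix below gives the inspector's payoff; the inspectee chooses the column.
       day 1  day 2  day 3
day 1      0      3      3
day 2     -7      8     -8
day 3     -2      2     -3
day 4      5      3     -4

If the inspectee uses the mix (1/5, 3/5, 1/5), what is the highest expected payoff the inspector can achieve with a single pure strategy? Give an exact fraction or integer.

day 1: (0)·(1/5) + (3)·(3/5) + (3)·(1/5) = 12/5.
day 2: (-7)·(1/5) + (8)·(3/5) + (-8)·(1/5) = 9/5.
day 3: (-2)·(1/5) + (2)·(3/5) + (-3)·(1/5) = 1/5.
day 4: (5)·(1/5) + (3)·(3/5) + (-4)·(1/5) = 2.
The best pure response is day 1 with expected payoff 12/5.

12/5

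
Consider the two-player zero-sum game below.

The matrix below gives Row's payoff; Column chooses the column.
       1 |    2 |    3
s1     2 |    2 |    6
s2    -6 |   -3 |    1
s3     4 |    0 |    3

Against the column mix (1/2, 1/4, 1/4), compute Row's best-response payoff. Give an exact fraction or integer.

3

s1: (2)·(1/2) + (2)·(1/4) + (6)·(1/4) = 3.
s2: (-6)·(1/2) + (-3)·(1/4) + (1)·(1/4) = -7/2.
s3: (4)·(1/2) + (0)·(1/4) + (3)·(1/4) = 11/4.
The best pure response is s1 with expected payoff 3.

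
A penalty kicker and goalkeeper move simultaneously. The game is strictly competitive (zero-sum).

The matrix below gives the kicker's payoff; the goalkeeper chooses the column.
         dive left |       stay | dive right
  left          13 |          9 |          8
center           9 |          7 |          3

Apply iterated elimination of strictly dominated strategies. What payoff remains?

8

Column stay is strictly dominated by dive right for the goalkeeper (8<9, 3<7); eliminate stay.
Column dive left is strictly dominated by dive right for the goalkeeper (8<13, 3<9); eliminate dive left.
Row center is strictly dominated by row left (8>3); eliminate center.
Only (left, dive right) remains, with payoff 8.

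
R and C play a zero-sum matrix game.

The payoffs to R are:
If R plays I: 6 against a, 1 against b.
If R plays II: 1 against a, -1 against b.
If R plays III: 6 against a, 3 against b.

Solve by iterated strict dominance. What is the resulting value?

3

Column a is strictly dominated by b for C (1<6, -1<1, 3<6); eliminate a.
Row I is strictly dominated by row III (3>1); eliminate I.
Row II is strictly dominated by row III (3>-1); eliminate II.
Only (III, b) remains, with payoff 3.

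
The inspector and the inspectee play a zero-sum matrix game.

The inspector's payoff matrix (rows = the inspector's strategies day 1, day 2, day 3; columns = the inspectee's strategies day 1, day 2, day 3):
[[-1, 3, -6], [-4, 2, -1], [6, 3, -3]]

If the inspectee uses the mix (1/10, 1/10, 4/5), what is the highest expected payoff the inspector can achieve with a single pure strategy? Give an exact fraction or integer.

-1

day 1: (-1)·(1/10) + (3)·(1/10) + (-6)·(4/5) = -23/5.
day 2: (-4)·(1/10) + (2)·(1/10) + (-1)·(4/5) = -1.
day 3: (6)·(1/10) + (3)·(1/10) + (-3)·(4/5) = -3/2.
The best pure response is day 2 with expected payoff -1.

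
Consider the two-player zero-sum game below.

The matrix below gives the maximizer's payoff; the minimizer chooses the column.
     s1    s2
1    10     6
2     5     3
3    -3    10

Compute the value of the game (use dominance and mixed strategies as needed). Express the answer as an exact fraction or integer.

118/17

Row 2 is strictly dominated by row 1, so the maximizer never plays it.
The remaining 2×2 game on (1, 3) × (s1, s2) has no saddle point. Let the maximizer play 1 with probability p; indifference gives 10p − 3(1−p) = 6p + 10(1−p), so p = 13/17.
Similarly the minimizer's optimal q on s1 is 4/17, and the value is 10·(4/17) + (6)·(13/17) = 118/17.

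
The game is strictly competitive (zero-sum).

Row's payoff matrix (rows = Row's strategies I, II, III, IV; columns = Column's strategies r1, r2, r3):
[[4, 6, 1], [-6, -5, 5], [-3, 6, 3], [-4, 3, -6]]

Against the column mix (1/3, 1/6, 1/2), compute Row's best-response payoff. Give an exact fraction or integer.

17/6

I: (4)·(1/3) + (6)·(1/6) + (1)·(1/2) = 17/6.
II: (-6)·(1/3) + (-5)·(1/6) + (5)·(1/2) = -1/3.
III: (-3)·(1/3) + (6)·(1/6) + (3)·(1/2) = 3/2.
IV: (-4)·(1/3) + (3)·(1/6) + (-6)·(1/2) = -23/6.
The best pure response is I with expected payoff 17/6.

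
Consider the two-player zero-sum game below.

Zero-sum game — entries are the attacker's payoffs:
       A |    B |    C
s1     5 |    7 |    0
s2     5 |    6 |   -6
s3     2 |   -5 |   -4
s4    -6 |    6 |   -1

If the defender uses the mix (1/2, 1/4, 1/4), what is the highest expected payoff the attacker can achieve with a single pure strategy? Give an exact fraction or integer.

s1: (5)·(1/2) + (7)·(1/4) + (0)·(1/4) = 17/4.
s2: (5)·(1/2) + (6)·(1/4) + (-6)·(1/4) = 5/2.
s3: (2)·(1/2) + (-5)·(1/4) + (-4)·(1/4) = -5/4.
s4: (-6)·(1/2) + (6)·(1/4) + (-1)·(1/4) = -7/4.
The best pure response is s1 with expected payoff 17/4.

17/4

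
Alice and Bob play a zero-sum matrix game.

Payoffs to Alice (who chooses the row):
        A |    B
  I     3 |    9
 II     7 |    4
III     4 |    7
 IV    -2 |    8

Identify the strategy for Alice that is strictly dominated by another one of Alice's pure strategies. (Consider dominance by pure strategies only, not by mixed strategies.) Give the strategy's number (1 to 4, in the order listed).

Compare IV with I: 3 > -2, 9 > 8.
So I strictly dominates IV for Alice; IV is strictly dominated.

4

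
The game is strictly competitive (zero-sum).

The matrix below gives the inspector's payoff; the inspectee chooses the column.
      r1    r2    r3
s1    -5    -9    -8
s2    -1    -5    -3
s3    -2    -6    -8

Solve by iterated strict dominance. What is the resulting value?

Column r1 is strictly dominated by r2 for the inspectee (-9<-5, -5<-1, -6<-2); eliminate r1.
Row s1 is strictly dominated by row s2 (-5>-9, -3>-8); eliminate s1.
Row s3 is strictly dominated by row s2 (-5>-6, -3>-8); eliminate s3.
Column r3 is strictly dominated by r2 for the inspectee (-5<-3); eliminate r3.
Only (s2, r2) remains, with payoff -5.

-5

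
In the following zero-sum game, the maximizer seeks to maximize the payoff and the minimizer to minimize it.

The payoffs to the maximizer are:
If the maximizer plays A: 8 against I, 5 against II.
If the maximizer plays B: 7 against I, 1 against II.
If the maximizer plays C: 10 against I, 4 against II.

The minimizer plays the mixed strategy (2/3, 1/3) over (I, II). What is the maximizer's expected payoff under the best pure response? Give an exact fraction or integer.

A: (8)·(2/3) + (5)·(1/3) = 7.
B: (7)·(2/3) + (1)·(1/3) = 5.
C: (10)·(2/3) + (4)·(1/3) = 8.
The best pure response is C with expected payoff 8.

8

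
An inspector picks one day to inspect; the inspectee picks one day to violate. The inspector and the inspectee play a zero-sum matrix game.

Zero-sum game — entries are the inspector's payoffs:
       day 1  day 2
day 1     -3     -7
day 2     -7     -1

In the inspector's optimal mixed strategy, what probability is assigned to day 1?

3/5

Row minima are -7 and -7, so the inspector's maximin is -7; column maxima are -3 and -1, so the inspectee's minimax is -3. These differ, so the equilibrium is in mixed strategies.
Let the inspector play day 1 with probability p. The inspectee is indifferent when −3p − 7(1−p) = −7p − (1−p), giving p = 3/5.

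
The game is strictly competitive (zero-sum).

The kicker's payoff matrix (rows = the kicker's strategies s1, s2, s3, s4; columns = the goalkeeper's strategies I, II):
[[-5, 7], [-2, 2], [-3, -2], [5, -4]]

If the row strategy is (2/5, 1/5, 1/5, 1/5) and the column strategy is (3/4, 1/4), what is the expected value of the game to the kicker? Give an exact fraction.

-1

Against (3/4, 1/4), each row's expected payoff is s1: -2; s2: -1; s3: -11/4; s4: 11/4.
Taking the (2/5, 1/5, 1/5, 1/5)-weighted average: (2/5)·(-2) + (1/5)·(-1) + (1/5)·(-11/4) + (1/5)·(11/4) = -1.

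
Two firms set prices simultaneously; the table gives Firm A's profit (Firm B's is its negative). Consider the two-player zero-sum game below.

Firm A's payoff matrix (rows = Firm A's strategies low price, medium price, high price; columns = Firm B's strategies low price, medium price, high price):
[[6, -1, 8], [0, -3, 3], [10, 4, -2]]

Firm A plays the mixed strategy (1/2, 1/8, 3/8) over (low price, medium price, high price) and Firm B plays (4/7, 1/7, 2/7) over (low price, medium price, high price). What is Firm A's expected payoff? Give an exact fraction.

279/56

Against (4/7, 1/7, 2/7), each row's expected payoff is low price: 39/7; medium price: 3/7; high price: 40/7.
Taking the (1/2, 1/8, 3/8)-weighted average: (1/2)·(39/7) + (1/8)·(3/7) + (3/8)·(40/7) = 279/56.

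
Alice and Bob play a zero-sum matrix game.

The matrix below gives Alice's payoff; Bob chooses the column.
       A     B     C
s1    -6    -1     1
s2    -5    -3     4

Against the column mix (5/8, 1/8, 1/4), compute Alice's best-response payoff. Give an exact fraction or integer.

s1: (-6)·(5/8) + (-1)·(1/8) + (1)·(1/4) = -29/8.
s2: (-5)·(5/8) + (-3)·(1/8) + (4)·(1/4) = -5/2.
The best pure response is s2 with expected payoff -5/2.

-5/2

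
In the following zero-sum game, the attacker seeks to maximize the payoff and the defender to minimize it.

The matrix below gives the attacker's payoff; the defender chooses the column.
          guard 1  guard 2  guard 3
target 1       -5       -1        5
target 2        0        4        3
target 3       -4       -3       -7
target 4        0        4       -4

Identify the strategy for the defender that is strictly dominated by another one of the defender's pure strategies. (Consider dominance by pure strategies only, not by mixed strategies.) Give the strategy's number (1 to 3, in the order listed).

2

The defender prefers columns that give the attacker less. Compare guard 2 with guard 1: -5 < -1, 0 < 4, -4 < -3, 0 < 4.
So guard 1 strictly dominates guard 2 for the defender; guard 2 is strictly dominated.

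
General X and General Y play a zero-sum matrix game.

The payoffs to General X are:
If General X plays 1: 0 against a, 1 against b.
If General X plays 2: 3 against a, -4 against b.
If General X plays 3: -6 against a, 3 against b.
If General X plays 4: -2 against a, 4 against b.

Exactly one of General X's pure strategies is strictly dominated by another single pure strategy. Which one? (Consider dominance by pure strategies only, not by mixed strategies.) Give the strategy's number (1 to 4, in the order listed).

Compare 3 with 4: -2 > -6, 4 > 3.
So 4 strictly dominates 3 for General X; 3 is strictly dominated.

3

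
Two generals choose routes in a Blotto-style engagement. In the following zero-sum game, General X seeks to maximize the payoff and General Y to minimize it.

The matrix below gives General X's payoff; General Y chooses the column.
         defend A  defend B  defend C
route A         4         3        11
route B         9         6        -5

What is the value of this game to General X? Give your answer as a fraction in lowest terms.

Column defend A is strictly dominated by defend B for General Y (it gives General X more in every row).
The remaining 2×2 game on (route A, route B) × (defend B, defend C) has no saddle point. Let General X play route A with probability p; indifference gives 3p + 6(1−p) = 11p − 5(1−p), so p = 11/19.
Similarly General Y's optimal q on defend B is 16/19, and the value is 3·(16/19) + (11)·(3/19) = 81/19.

81/19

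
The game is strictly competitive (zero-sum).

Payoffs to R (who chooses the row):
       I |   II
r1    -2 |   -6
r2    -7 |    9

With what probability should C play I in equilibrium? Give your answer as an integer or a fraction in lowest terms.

Row minima are -6 and -7, so R's maximin is -6; column maxima are -2 and 9, so C's minimax is -2. These differ, so the equilibrium is in mixed strategies.
Let C play I with probability q. R is indifferent when −2q − 6(1−q) = −7q + 9(1−q), giving q = 3/4.

3/4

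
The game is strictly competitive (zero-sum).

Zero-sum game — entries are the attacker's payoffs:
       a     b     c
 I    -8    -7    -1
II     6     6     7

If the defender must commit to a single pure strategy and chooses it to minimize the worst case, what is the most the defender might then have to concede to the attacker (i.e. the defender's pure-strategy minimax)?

6

The worst case (largest entry) in each column is a: 6, b: 6, c: 7.
The best (smallest) of these is 6.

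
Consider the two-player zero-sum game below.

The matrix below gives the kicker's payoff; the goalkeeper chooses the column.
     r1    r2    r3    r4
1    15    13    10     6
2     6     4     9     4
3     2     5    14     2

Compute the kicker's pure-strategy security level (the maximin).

6

The worst-case payoff for each row is 1: 6, 2: 4, 3: 2.
The best of these is 6.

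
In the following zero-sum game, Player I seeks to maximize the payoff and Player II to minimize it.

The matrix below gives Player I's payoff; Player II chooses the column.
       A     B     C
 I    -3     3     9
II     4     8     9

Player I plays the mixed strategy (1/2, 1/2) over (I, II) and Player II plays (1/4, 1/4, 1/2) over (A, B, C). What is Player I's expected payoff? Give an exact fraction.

6

Against (1/4, 1/4, 1/2), each row's expected payoff is I: 9/2; II: 15/2.
Taking the (1/2, 1/2)-weighted average: (1/2)·(9/2) + (1/2)·(15/2) = 6.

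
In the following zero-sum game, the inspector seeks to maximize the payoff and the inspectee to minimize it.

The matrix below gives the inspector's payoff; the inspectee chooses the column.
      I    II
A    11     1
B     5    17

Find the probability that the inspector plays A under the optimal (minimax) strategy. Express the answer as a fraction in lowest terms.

Row minima are 1 and 5, so the inspector's maximin is 5; column maxima are 11 and 17, so the inspectee's minimax is 11. These differ, so the equilibrium is in mixed strategies.
Let the inspector play A with probability p. The inspectee is indifferent when 11p + 5(1−p) = p + 17(1−p), giving p = 6/11.

6/11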